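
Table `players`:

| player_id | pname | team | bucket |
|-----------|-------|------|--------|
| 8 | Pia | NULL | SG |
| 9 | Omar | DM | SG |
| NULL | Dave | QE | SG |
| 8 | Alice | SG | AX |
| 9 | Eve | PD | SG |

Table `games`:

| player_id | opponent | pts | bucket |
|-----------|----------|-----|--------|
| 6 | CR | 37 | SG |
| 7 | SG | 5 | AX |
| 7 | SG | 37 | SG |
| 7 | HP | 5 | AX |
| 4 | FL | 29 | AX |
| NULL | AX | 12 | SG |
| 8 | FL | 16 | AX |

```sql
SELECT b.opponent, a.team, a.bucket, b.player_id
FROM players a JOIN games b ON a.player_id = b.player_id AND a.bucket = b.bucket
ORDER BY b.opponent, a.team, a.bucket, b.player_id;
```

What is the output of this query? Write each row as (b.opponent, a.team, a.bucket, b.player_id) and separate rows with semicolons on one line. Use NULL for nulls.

(FL, SG, AX, 8)

INNER JOIN keeps only pairs where the ON condition holds.
Matching on a.player_id = b.player_id AND a.bucket = b.bucket. A NULL in a compared column never satisfies the condition.
Matched pairs: 1.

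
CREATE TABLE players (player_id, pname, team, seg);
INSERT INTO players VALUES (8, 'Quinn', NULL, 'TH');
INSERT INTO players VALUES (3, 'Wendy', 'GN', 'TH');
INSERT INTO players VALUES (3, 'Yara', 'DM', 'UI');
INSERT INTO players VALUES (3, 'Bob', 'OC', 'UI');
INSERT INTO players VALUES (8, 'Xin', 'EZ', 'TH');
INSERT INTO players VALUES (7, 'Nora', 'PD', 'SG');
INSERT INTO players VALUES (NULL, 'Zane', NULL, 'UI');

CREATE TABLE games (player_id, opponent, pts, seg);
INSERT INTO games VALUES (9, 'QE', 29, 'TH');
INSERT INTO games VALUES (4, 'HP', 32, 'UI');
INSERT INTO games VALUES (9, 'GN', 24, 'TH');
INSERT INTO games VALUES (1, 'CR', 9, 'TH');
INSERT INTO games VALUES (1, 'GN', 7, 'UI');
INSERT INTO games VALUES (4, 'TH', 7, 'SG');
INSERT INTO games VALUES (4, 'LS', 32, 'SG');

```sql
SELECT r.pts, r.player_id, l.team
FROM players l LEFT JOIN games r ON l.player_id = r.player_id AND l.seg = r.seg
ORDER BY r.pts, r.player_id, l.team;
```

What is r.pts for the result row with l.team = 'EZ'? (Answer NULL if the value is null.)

LEFT JOIN keeps every row from `players`; unmatched rows get NULL for `games`'s columns.
Matching on l.player_id = r.player_id AND l.seg = r.seg. A NULL in a compared column never satisfies the condition.
Matched pairs: 0; unmatched l rows kept: 7.

NULL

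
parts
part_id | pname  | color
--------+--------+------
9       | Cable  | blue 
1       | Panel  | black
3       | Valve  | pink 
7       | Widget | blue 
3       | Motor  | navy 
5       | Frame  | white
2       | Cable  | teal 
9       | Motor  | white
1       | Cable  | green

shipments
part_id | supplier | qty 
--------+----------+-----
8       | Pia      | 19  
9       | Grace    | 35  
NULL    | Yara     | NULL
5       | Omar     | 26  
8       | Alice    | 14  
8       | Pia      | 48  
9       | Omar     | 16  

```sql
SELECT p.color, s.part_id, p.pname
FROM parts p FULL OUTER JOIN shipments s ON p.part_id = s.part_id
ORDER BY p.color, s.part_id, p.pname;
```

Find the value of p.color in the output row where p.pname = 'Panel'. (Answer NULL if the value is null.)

black

FULL OUTER JOIN keeps every row from both sides; unmatched rows get NULL for the other side's columns.
Matching on p.part_id = s.part_id. A NULL in a compared column never satisfies the condition.
- part_id=9: 2 matching s row(s), so 2 row(s) emitted.
- part_id=1: no s row matches, row kept with s columns NULL.
- part_id=3: no s row matches, row kept with s columns NULL.
- part_id=7: no s row matches, row kept with s columns NULL.
- part_id=3: no s row matches, row kept with s columns NULL.
- part_id=5: 1 matching s row(s), so 1 row(s) emitted.
- part_id=2: no s row matches, row kept with s columns NULL.
- part_id=9: 2 matching s row(s), so 2 row(s) emitted.
- part_id=1: no s row matches, row kept with s columns NULL.
- 4 row(s) from s found no p partner → padded with NULL.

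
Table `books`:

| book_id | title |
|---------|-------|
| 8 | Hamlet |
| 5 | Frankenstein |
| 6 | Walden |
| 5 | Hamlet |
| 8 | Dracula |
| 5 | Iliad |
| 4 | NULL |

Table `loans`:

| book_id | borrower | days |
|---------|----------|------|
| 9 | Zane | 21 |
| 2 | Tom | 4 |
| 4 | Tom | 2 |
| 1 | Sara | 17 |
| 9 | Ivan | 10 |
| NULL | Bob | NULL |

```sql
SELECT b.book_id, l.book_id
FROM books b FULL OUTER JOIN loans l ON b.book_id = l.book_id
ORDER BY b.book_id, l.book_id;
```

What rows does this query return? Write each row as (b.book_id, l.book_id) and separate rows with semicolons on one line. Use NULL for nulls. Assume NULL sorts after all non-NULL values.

(4, 4); (5, NULL); (5, NULL); (5, NULL); (6, NULL); (8, NULL); (8, NULL); (NULL, 1); (NULL, 2); (NULL, 9); (NULL, 9); (NULL, NULL)

FULL OUTER JOIN keeps every row from both sides; unmatched rows get NULL for the other side's columns.
Matching on b.book_id = l.book_id. A NULL in a compared column never satisfies the condition.
- b row (book_id=8): no match → kept, l columns NULL.
- b row (book_id=5): no match → kept, l columns NULL.
- b row (book_id=6): no match → kept, l columns NULL.
- b row (book_id=5): no match → kept, l columns NULL.
- b row (book_id=8): no match → kept, l columns NULL.
- b row (book_id=5): no match → kept, l columns NULL.
- b row (book_id=4): matches 1 l row(s) → 1 output row(s).
- plus 5 unmatched l row(s), each kept with NULL b columns.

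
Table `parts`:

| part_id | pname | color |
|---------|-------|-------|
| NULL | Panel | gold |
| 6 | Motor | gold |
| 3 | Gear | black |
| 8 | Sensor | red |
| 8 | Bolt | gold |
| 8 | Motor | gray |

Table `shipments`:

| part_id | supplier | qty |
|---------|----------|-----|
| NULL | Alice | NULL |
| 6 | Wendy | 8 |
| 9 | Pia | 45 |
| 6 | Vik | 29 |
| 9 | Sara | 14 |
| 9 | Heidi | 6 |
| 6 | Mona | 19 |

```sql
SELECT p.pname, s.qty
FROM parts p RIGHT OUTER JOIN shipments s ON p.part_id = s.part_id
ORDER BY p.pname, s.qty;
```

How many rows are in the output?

RIGHT JOIN keeps every row from `shipments`; unmatched rows get NULL for `parts`'s columns.
Matching on p.part_id = s.part_id. A NULL in a compared column never satisfies the condition.
Matched pairs: 3; unmatched s rows kept: 4.
Total: 3 matched + 4 padded = 7 rows.

7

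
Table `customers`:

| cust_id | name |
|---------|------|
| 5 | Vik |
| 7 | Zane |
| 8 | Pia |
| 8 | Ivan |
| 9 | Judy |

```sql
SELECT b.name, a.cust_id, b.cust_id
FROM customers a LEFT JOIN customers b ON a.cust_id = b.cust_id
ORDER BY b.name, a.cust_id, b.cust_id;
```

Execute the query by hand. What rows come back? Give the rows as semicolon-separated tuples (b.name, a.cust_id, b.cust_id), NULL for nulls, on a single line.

LEFT JOIN keeps every row from `customers a`; unmatched rows get NULL for `customers b`'s columns.
Matching on a.cust_id = b.cust_id.
Matched pairs: 7; unmatched a rows kept: 0.

(Ivan, 8, 8); (Ivan, 8, 8); (Judy, 9, 9); (Pia, 8, 8); (Pia, 8, 8); (Vik, 5, 5); (Zane, 7, 7)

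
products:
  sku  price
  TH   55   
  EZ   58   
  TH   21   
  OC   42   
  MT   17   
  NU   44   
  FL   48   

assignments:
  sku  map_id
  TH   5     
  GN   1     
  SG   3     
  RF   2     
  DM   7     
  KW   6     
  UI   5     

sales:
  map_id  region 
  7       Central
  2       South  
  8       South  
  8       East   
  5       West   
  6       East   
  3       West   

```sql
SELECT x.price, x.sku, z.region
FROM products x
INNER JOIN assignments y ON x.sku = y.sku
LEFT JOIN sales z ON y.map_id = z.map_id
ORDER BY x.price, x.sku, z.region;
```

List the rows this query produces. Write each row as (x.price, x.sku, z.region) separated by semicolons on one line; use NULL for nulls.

(21, TH, West); (55, TH, West)

Evaluate left to right. First `products x INNER JOIN assignments y` on sku: 2 row(s).
Then LEFT JOIN `sales z` on map_id: each of those 2 rows is kept; rows whose y.map_id has no match in z get NULL for z's columns.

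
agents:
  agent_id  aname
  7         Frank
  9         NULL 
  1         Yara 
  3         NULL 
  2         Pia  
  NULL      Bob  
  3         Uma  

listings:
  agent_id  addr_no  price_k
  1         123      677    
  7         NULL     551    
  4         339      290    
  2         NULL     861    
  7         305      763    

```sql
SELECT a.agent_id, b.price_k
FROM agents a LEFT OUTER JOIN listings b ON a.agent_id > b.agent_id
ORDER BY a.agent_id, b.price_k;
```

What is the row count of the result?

15

LEFT JOIN keeps every row from `agents`; unmatched rows get NULL for `listings`'s columns.
Matching on a.agent_id > b.agent_id. A NULL in a compared column never satisfies the condition.
- a row (agent_id=7): matches 3 b row(s) → 3 output row(s).
- a row (agent_id=9): matches 5 b row(s) → 5 output row(s).
- a row (agent_id=1): no match → kept, b columns NULL.
- a row (agent_id=3): matches 2 b row(s) → 2 output row(s).
- a row (agent_id=2): matches 1 b row(s) → 1 output row(s).
- a row (agent_id=NULL): no match → kept, b columns NULL.
- a row (agent_id=3): matches 2 b row(s) → 2 output row(s).
Total: 13 matched + 2 padded = 15 rows.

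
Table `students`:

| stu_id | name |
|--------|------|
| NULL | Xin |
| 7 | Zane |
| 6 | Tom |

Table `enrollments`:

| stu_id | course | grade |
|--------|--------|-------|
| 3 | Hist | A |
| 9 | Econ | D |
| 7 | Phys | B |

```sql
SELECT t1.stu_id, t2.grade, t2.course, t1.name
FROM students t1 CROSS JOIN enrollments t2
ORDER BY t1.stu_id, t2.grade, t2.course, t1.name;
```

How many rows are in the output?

CROSS JOIN pairs every row of `students` with every row of `enrollments`: 3 × 3 = 9 rows.

9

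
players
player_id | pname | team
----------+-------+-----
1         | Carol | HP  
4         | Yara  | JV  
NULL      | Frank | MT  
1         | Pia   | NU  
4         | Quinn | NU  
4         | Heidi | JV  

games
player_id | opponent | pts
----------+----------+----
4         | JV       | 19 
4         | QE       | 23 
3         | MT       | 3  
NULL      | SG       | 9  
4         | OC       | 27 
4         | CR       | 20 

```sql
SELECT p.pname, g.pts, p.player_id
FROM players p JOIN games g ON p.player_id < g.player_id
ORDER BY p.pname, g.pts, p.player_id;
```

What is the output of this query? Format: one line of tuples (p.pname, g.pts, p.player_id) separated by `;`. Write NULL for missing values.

(Carol, 3, 1); (Carol, 19, 1); (Carol, 20, 1); (Carol, 23, 1); (Carol, 27, 1); (Pia, 3, 1); (Pia, 19, 1); (Pia, 20, 1); (Pia, 23, 1); (Pia, 27, 1)

INNER JOIN keeps only pairs where the ON condition holds.
Matching on p.player_id < g.player_id. A NULL in a compared column never satisfies the condition.
- p (player_id=1) pairs with 5 row(s) of g.
- p (player_id=4) has no partner → excluded.
- p (player_id=NULL) has no partner → excluded.
- p (player_id=1) pairs with 5 row(s) of g.
- p (player_id=4) has no partner → excluded.
- p (player_id=4) has no partner → excluded.
After projecting and ordering:
p.pname | g.pts | p.player_id
Carol | 3 | 1
Carol | 19 | 1
Carol | 20 | 1
Carol | 23 | 1
Carol | 27 | 1
Pia | 3 | 1
Pia | 19 | 1
Pia | 20 | 1
Pia | 23 | 1
Pia | 27 | 1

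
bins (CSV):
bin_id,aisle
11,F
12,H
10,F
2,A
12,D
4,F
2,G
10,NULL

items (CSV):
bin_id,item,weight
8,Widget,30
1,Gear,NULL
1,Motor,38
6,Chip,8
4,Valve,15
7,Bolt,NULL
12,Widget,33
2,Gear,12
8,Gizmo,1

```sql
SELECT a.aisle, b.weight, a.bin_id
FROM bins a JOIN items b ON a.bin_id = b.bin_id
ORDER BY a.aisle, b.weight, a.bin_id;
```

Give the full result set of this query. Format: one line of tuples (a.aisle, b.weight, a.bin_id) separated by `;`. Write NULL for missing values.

(A, 12, 2); (D, 33, 12); (F, 15, 4); (G, 12, 2); (H, 33, 12)

INNER JOIN keeps only pairs where the ON condition holds.
Matching on a.bin_id = b.bin_id.
- a (bin_id=11) has no partner → excluded.
- a (bin_id=12) pairs with 1 row(s) of b.
- a (bin_id=10) has no partner → excluded.
- a (bin_id=2) pairs with 1 row(s) of b.
- a (bin_id=12) pairs with 1 row(s) of b.
- a (bin_id=4) pairs with 1 row(s) of b.
- a (bin_id=2) pairs with 1 row(s) of b.
- a (bin_id=10) has no partner → excluded.
After projecting and ordering:
a.aisle | b.weight | a.bin_id
A | 12 | 2
D | 33 | 12
F | 15 | 4
G | 12 | 2
H | 33 | 12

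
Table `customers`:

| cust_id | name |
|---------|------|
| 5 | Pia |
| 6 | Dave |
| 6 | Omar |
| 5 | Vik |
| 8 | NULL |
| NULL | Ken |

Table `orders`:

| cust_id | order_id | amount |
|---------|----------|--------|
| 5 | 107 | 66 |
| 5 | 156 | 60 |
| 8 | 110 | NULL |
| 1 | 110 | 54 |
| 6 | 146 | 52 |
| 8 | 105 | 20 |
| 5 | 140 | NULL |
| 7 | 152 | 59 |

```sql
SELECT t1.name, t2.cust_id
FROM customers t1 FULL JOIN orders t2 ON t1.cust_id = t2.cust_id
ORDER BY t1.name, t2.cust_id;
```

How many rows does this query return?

FULL OUTER JOIN keeps every row from both sides; unmatched rows get NULL for the other side's columns.
Matching on t1.cust_id = t2.cust_id. A NULL in a compared column never satisfies the condition.
- t1[0] cust_id=5 → 3 match(es) in t2 → 3 row(s).
- t1[1] cust_id=6 → 1 match(es) in t2 → 1 row(s).
- t1[2] cust_id=6 → 1 match(es) in t2 → 1 row(s).
- t1[3] cust_id=5 → 3 match(es) in t2 → 3 row(s).
- t1[4] cust_id=8 → 2 match(es) in t2 → 2 row(s).
- t1[5] cust_id=NULL → no match; kept with NULLs on the t2 side.
- 2 t2 row(s) had no t1 match → kept, t1 columns NULL.
Total: 10 matched + 3 padded = 13 rows.

13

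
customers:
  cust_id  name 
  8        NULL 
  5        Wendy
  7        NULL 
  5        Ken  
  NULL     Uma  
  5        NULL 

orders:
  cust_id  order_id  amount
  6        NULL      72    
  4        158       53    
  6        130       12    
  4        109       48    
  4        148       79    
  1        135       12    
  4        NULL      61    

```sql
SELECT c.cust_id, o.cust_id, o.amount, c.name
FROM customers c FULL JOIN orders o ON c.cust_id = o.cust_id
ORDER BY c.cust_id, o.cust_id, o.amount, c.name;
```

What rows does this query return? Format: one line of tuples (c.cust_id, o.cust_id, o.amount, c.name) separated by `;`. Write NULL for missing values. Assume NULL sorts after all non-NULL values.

(5, NULL, NULL, Ken); (5, NULL, NULL, Wendy); (5, NULL, NULL, NULL); (7, NULL, NULL, NULL); (8, NULL, NULL, NULL); (NULL, 1, 12, NULL); (NULL, 4, 48, NULL); (NULL, 4, 53, NULL); (NULL, 4, 61, NULL); (NULL, 4, 79, NULL); (NULL, 6, 12, NULL); (NULL, 6, 72, NULL); (NULL, NULL, NULL, Uma)

FULL OUTER JOIN keeps every row from both sides; unmatched rows get NULL for the other side's columns.
Matching on c.cust_id = o.cust_id. A NULL in a compared column never satisfies the condition.
- c[0] cust_id=8 → no match; kept with NULLs on the o side.
- c[1] cust_id=5 → no match; kept with NULLs on the o side.
- c[2] cust_id=7 → no match; kept with NULLs on the o side.
- c[3] cust_id=5 → no match; kept with NULLs on the o side.
- c[4] cust_id=NULL → no match; kept with NULLs on the o side.
- c[5] cust_id=5 → no match; kept with NULLs on the o side.
- 7 row(s) from o found no c partner → padded with NULL.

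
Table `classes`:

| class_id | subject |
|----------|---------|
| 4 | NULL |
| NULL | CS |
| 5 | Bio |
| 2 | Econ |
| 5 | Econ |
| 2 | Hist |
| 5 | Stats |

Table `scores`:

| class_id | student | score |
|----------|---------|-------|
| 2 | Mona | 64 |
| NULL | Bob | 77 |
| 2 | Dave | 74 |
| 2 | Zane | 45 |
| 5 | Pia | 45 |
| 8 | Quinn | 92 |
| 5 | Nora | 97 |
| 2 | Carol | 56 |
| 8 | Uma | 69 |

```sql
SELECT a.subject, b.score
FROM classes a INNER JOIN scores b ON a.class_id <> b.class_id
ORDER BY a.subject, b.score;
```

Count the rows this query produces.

34

INNER JOIN keeps only pairs where the ON condition holds.
Matching on a.class_id <> b.class_id. A NULL in a compared column never satisfies the condition.
- a[0] class_id=4 → 8 match(es) in b → 8 row(s).
- a[1] class_id=NULL → no match; dropped.
- a[2] class_id=5 → 6 match(es) in b → 6 row(s).
- a[3] class_id=2 → 4 match(es) in b → 4 row(s).
- a[4] class_id=5 → 6 match(es) in b → 6 row(s).
- a[5] class_id=2 → 4 match(es) in b → 4 row(s).
- a[6] class_id=5 → 6 match(es) in b → 6 row(s).
Total: 34 rows.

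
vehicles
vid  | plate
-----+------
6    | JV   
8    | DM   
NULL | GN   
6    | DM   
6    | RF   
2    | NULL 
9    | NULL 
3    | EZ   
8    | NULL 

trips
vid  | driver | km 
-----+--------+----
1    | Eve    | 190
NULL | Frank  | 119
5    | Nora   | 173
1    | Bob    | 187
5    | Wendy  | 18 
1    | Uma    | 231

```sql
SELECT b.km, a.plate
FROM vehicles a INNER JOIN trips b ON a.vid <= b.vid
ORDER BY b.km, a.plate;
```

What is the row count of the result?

INNER JOIN keeps only pairs where the ON condition holds.
Matching on a.vid <= b.vid. A NULL in a compared column never satisfies the condition.
- a row (vid=6): no match → dropped.
- a row (vid=8): no match → dropped.
- a row (vid=NULL): no match → dropped.
- a row (vid=6): no match → dropped.
- a row (vid=6): no match → dropped.
- a row (vid=2): matches 2 b row(s) → 2 output row(s).
- a row (vid=9): no match → dropped.
- a row (vid=3): matches 2 b row(s) → 2 output row(s).
- a row (vid=8): no match → dropped.
Total: 4 rows.

4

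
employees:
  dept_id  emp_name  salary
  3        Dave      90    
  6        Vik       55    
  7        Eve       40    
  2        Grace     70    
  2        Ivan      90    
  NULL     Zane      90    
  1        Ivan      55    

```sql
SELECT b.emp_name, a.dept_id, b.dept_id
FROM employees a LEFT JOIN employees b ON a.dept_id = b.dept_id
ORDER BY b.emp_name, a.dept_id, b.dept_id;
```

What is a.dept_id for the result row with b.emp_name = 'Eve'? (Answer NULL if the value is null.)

LEFT JOIN keeps every row from `employees a`; unmatched rows get NULL for `employees b`'s columns.
Matching on a.dept_id = b.dept_id. A NULL in a compared column never satisfies the condition.
- a[0] dept_id=3 → 1 match(es) in b → 1 row(s).
- a[1] dept_id=6 → 1 match(es) in b → 1 row(s).
- a[2] dept_id=7 → 1 match(es) in b → 1 row(s).
- a[3] dept_id=2 → 2 match(es) in b → 2 row(s).
- a[4] dept_id=2 → 2 match(es) in b → 2 row(s).
- a[5] dept_id=NULL → no match; kept with NULLs on the b side.
- a[6] dept_id=1 → 1 match(es) in b → 1 row(s).

7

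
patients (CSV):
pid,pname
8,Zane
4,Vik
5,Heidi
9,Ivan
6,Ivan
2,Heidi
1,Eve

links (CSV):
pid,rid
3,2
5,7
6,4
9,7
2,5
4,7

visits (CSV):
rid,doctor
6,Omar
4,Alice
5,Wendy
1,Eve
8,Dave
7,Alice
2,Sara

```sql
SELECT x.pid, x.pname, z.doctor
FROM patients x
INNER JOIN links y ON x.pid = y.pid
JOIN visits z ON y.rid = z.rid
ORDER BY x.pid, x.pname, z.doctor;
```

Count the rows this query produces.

5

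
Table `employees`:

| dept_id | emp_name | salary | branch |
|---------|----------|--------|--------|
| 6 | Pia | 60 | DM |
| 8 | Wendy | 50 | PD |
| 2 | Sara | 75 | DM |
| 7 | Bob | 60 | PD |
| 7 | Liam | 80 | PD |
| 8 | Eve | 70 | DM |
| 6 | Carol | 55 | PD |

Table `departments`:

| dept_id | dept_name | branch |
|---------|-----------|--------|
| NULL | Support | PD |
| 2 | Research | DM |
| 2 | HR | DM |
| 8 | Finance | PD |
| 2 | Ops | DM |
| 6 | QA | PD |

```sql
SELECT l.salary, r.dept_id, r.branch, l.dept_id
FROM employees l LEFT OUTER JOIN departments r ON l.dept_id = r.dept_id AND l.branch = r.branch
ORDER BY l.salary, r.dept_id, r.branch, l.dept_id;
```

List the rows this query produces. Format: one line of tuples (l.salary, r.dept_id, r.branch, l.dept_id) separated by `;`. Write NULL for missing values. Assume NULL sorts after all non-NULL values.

LEFT JOIN keeps every row from `employees`; unmatched rows get NULL for `departments`'s columns.
Matching on l.dept_id = r.dept_id AND l.branch = r.branch. A NULL in a compared column never satisfies the condition.
Matched pairs: 5; unmatched l rows kept: 4.

(50, 8, PD, 8); (55, 6, PD, 6); (60, NULL, NULL, 6); (60, NULL, NULL, 7); (70, NULL, NULL, 8); (75, 2, DM, 2); (75, 2, DM, 2); (75, 2, DM, 2); (80, NULL, NULL, 7)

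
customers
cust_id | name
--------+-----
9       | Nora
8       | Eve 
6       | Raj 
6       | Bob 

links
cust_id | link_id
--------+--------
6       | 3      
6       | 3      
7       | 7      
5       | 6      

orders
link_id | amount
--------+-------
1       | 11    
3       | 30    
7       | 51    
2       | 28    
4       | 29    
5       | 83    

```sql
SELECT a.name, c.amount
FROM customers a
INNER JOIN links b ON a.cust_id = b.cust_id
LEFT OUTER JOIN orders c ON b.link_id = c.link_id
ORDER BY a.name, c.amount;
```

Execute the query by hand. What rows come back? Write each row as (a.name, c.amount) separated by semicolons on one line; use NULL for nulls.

Step 1 — a INNER JOIN b on cust_id → 4 row(s).
Then LEFT JOIN `orders c` on link_id: each of those 4 rows is kept; rows whose b.link_id has no match in c get NULL for c's columns.

(Bob, 30); (Bob, 30); (Raj, 30); (Raj, 30)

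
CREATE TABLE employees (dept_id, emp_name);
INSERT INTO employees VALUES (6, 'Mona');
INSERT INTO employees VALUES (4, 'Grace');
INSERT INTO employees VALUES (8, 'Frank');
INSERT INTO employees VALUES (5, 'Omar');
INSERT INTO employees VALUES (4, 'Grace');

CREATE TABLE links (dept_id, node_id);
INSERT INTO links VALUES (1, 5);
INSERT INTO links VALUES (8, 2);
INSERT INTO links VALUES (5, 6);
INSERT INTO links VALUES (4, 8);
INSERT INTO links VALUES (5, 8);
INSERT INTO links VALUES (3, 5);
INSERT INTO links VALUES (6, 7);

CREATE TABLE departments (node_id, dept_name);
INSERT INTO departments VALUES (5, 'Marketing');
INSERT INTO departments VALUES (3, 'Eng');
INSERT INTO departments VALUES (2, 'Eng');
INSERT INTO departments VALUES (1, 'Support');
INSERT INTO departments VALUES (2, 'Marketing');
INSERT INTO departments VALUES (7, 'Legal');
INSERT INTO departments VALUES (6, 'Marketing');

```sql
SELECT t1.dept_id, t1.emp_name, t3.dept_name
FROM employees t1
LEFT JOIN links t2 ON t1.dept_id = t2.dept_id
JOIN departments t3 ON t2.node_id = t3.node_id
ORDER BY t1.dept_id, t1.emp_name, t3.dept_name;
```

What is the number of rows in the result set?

4

Evaluate left to right. First `employees t1 LEFT JOIN links t2` on dept_id: 6 row(s).
Then INNER JOIN `departments t3` on node_id: keep only rows whose t2.node_id appears in t3.
Result: 4 row(s).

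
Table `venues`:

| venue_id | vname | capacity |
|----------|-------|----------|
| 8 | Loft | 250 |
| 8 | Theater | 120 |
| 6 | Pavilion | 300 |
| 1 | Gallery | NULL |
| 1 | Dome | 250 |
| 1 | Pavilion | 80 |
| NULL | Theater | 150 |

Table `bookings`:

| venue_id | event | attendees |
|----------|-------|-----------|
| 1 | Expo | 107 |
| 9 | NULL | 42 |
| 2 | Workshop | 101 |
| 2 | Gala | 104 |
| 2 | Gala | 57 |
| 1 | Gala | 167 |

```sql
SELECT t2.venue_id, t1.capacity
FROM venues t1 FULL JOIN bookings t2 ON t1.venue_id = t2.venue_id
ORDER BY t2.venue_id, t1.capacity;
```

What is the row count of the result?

14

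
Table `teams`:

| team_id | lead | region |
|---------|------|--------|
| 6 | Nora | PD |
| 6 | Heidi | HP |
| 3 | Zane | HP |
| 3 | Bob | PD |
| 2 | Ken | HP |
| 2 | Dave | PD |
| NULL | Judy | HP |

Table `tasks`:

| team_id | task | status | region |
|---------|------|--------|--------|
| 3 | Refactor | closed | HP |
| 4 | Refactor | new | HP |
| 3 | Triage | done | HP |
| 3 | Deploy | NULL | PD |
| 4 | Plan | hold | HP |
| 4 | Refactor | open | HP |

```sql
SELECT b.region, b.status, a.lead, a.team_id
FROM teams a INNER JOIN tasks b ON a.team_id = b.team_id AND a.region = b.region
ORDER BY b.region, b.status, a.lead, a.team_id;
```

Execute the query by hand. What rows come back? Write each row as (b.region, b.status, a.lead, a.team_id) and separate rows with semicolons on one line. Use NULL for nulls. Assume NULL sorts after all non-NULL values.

(HP, closed, Zane, 3); (HP, done, Zane, 3); (PD, NULL, Bob, 3)

INNER JOIN keeps only pairs where the ON condition holds.
Matching on a.team_id = b.team_id AND a.region = b.region. A NULL in a compared column never satisfies the condition.
Matched pairs: 3.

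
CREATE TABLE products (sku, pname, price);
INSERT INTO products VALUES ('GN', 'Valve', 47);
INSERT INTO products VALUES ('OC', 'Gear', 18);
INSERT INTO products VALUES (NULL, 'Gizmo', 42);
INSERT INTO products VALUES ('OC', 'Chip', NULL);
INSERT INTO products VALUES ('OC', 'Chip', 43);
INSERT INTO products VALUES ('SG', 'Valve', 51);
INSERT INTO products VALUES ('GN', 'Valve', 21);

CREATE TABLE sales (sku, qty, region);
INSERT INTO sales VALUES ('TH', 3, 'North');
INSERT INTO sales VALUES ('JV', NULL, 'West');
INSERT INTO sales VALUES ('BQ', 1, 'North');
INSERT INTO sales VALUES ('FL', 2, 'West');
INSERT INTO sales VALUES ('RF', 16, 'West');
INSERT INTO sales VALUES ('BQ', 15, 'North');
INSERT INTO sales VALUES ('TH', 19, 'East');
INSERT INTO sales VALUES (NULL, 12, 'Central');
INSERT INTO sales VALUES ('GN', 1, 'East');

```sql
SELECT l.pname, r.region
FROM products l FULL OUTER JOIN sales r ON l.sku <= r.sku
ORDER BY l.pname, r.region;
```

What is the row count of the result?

FULL OUTER JOIN keeps every row from both sides; unmatched rows get NULL for the other side's columns.
Matching on l.sku <= r.sku. A NULL in a compared column never satisfies the condition.
- l (sku=GN) pairs with 5 row(s) of r.
- l (sku=OC) pairs with 3 row(s) of r.
- l (sku=NULL) has no partner → padded with NULL.
- l (sku=OC) pairs with 3 row(s) of r.
- l (sku=OC) pairs with 3 row(s) of r.
- l (sku=SG) pairs with 2 row(s) of r.
- l (sku=GN) pairs with 5 row(s) of r.
- 4 row(s) from r found no l partner → padded with NULL.
Total: 21 matched + 5 padded = 26 rows.

26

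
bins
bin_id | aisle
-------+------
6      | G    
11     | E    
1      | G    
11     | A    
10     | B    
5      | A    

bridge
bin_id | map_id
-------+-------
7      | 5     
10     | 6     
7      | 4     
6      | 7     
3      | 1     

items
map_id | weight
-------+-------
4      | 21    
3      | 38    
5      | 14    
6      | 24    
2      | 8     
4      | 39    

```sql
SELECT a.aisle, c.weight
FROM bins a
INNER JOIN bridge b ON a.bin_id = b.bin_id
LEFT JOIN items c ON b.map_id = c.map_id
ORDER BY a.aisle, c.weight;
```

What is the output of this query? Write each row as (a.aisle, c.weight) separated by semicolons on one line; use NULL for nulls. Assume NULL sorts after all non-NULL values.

(B, 24); (G, NULL)

Joins associate left-to-right: bins INNER JOIN bridge on bin_id gives 2 intermediate row(s).
Then LEFT JOIN `items c` on map_id: each of those 2 rows is kept; rows whose b.map_id has no match in c get NULL for c's columns.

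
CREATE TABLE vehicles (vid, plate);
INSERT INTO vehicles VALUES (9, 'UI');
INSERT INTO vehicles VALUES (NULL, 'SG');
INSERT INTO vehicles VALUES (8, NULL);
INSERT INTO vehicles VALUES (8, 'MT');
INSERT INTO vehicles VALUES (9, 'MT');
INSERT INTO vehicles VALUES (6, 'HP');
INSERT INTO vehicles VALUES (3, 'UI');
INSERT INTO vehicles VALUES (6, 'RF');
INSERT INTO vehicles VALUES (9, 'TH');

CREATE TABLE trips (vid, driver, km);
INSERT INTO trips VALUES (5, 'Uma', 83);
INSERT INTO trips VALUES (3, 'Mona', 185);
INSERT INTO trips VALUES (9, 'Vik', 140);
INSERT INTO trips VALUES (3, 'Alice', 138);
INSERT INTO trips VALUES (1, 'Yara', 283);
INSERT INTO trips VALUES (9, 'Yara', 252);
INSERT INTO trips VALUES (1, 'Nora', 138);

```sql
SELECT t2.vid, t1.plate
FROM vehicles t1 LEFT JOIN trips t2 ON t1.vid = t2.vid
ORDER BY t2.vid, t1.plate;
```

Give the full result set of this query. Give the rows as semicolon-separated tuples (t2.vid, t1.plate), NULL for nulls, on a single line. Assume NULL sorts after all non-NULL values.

(3, UI); (3, UI); (9, MT); (9, MT); (9, TH); (9, TH); (9, UI); (9, UI); (NULL, HP); (NULL, MT); (NULL, RF); (NULL, SG); (NULL, NULL)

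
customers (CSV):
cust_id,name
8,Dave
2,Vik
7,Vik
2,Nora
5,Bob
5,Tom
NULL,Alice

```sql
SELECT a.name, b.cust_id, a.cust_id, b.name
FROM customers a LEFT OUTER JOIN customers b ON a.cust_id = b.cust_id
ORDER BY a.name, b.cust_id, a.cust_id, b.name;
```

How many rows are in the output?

LEFT JOIN keeps every row from `customers a`; unmatched rows get NULL for `customers b`'s columns.
Matching on a.cust_id = b.cust_id. A NULL in a compared column never satisfies the condition.
- cust_id=8: 1 matching b row(s), so 1 row(s) emitted.
- cust_id=2: 2 matching b row(s), so 2 row(s) emitted.
- cust_id=7: 1 matching b row(s), so 1 row(s) emitted.
- cust_id=2: 2 matching b row(s), so 2 row(s) emitted.
- cust_id=5: 2 matching b row(s), so 2 row(s) emitted.
- cust_id=5: 2 matching b row(s), so 2 row(s) emitted.
- cust_id=NULL: no b row matches, row kept with b columns NULL.
Total: 10 matched + 1 padded = 11 rows.

11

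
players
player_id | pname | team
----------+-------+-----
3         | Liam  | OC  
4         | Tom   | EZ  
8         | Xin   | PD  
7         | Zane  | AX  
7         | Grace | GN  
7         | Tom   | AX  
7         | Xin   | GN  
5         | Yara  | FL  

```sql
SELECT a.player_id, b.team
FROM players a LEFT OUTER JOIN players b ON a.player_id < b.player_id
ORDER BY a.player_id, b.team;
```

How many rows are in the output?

LEFT JOIN keeps every row from `players a`; unmatched rows get NULL for `players b`'s columns.
Matching on a.player_id < b.player_id.
- a (player_id=3) pairs with 7 row(s) of b.
- a (player_id=4) pairs with 6 row(s) of b.
- a (player_id=8) has no partner → padded with NULL.
- a (player_id=7) pairs with 1 row(s) of b.
- a (player_id=7) pairs with 1 row(s) of b.
- a (player_id=7) pairs with 1 row(s) of b.
- a (player_id=7) pairs with 1 row(s) of b.
- a (player_id=5) pairs with 5 row(s) of b.
Total: 22 matched + 1 padded = 23 rows.

23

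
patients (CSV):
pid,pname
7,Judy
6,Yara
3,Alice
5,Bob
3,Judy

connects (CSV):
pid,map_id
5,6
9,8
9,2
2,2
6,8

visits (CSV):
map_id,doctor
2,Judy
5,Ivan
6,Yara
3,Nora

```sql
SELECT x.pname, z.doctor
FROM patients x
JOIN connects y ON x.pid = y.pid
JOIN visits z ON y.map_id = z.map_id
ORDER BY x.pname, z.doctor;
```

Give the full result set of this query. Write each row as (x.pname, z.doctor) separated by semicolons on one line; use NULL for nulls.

Joins associate left-to-right: patients INNER JOIN connects on pid gives 2 intermediate row(s).
Then INNER JOIN `visits z` on map_id: keep only rows whose y.map_id appears in z.

(Bob, Yara)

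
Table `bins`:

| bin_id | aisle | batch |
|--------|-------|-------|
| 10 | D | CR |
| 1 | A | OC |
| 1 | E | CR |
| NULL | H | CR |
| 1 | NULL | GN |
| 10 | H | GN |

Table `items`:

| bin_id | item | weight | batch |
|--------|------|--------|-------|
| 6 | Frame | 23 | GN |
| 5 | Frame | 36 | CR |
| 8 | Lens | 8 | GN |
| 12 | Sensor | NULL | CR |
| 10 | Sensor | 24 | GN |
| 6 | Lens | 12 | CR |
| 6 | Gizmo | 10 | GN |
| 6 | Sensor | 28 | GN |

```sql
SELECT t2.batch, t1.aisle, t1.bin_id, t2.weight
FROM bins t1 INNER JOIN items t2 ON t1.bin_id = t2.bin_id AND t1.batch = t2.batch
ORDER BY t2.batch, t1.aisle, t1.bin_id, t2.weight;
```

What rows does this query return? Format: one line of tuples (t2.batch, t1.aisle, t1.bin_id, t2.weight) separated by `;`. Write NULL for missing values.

(GN, H, 10, 24)

INNER JOIN keeps only pairs where the ON condition holds.
Matching on t1.bin_id = t2.bin_id AND t1.batch = t2.batch. A NULL in a compared column never satisfies the condition.
Matched pairs: 1.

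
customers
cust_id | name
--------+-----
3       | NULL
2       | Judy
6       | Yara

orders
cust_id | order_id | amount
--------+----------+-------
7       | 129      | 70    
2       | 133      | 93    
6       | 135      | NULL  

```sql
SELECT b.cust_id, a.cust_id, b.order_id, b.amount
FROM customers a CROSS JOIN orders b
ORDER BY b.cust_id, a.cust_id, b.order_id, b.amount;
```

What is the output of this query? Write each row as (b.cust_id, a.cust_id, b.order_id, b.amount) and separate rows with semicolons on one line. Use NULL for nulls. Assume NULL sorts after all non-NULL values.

CROSS JOIN pairs every row of `customers` with every row of `orders`: 3 × 3 = 9 rows.
After projecting and ordering:
b.cust_id | a.cust_id | b.order_id | b.amount
2 | 2 | 133 | 93
2 | 3 | 133 | 93
2 | 6 | 133 | 93
6 | 2 | 135 | NULL
6 | 3 | 135 | NULL
6 | 6 | 135 | NULL
7 | 2 | 129 | 70
7 | 3 | 129 | 70
7 | 6 | 129 | 70

(2, 2, 133, 93); (2, 3, 133, 93); (2, 6, 133, 93); (6, 2, 135, NULL); (6, 3, 135, NULL); (6, 6, 135, NULL); (7, 2, 129, 70); (7, 3, 129, 70); (7, 6, 129, 70)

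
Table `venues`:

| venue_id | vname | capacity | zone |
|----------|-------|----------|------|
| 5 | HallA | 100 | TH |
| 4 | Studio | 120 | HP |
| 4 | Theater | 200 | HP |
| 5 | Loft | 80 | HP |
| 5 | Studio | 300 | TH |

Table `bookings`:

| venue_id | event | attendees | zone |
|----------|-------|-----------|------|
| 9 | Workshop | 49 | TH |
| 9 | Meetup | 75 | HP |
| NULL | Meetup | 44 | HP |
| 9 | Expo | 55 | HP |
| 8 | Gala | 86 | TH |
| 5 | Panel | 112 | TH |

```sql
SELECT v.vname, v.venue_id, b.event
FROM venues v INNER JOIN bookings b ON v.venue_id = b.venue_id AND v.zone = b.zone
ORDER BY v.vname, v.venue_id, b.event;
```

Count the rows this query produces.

INNER JOIN keeps only pairs where the ON condition holds.
Matching on v.venue_id = b.venue_id AND v.zone = b.zone. A NULL in a compared column never satisfies the condition.
- v[0] venue_id=5, zone=TH → 1 match(es) in b → 1 row(s).
- v[1] venue_id=4, zone=HP → no match; dropped.
- v[2] venue_id=4, zone=HP → no match; dropped.
- v[3] venue_id=5, zone=HP → no match; dropped.
- v[4] venue_id=5, zone=TH → 1 match(es) in b → 1 row(s).
Total: 2 rows.

2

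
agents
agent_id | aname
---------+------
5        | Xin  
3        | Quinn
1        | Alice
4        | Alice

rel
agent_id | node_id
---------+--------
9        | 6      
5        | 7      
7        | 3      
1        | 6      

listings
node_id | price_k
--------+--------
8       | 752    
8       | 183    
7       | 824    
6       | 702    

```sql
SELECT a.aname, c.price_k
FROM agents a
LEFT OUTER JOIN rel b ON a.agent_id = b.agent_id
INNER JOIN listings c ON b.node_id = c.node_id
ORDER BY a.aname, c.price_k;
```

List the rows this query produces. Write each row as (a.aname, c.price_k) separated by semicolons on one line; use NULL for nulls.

(Alice, 702); (Xin, 824)

Joins associate left-to-right: agents LEFT JOIN rel on agent_id gives 4 intermediate row(s).
Then INNER JOIN `listings c` on node_id: keep only rows whose b.node_id appears in c.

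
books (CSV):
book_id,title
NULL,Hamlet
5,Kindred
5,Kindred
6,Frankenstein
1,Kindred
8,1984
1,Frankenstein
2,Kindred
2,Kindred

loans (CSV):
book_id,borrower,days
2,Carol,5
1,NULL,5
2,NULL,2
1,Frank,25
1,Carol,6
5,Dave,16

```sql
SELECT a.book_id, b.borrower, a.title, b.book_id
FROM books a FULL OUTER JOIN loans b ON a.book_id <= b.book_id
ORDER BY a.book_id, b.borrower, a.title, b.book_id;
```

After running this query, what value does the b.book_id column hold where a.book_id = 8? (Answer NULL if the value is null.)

NULL

FULL OUTER JOIN keeps every row from both sides; unmatched rows get NULL for the other side's columns.
Matching on a.book_id <= b.book_id. A NULL in a compared column never satisfies the condition.
Matched pairs: 20; unmatched a rows kept: 3; unmatched b rows kept: 0.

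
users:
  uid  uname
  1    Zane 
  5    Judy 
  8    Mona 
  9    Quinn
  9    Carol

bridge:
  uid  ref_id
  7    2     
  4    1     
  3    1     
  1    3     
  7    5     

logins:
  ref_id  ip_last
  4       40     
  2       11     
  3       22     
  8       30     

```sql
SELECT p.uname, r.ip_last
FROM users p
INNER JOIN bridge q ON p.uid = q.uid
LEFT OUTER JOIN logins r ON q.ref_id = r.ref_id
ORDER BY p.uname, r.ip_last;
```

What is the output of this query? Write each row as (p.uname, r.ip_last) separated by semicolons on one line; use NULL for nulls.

(Zane, 22)

Step 1 — p INNER JOIN q on uid → 1 row(s).
Then LEFT JOIN `logins r` on ref_id: each of those 1 rows is kept; rows whose q.ref_id has no match in r get NULL for r's columns.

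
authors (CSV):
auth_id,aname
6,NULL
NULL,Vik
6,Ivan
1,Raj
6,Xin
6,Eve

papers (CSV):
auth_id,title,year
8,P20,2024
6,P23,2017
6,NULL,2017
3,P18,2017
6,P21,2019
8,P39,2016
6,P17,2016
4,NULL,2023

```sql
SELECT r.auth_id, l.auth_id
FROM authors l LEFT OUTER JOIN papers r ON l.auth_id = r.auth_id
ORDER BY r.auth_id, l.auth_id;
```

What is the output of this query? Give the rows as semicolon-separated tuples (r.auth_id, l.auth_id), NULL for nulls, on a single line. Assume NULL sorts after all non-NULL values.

LEFT JOIN keeps every row from `authors`; unmatched rows get NULL for `papers`'s columns.
Matching on l.auth_id = r.auth_id. A NULL in a compared column never satisfies the condition.
- l[0] auth_id=6 → 4 match(es) in r → 4 row(s).
- l[1] auth_id=NULL → no match; kept with NULLs on the r side.
- l[2] auth_id=6 → 4 match(es) in r → 4 row(s).
- l[3] auth_id=1 → no match; kept with NULLs on the r side.
- l[4] auth_id=6 → 4 match(es) in r → 4 row(s).
- l[5] auth_id=6 → 4 match(es) in r → 4 row(s).

(6, 6); (6, 6); (6, 6); (6, 6); (6, 6); (6, 6); (6, 6); (6, 6); (6, 6); (6, 6); (6, 6); (6, 6); (6, 6); (6, 6); (6, 6); (6, 6); (NULL, 1); (NULL, NULL)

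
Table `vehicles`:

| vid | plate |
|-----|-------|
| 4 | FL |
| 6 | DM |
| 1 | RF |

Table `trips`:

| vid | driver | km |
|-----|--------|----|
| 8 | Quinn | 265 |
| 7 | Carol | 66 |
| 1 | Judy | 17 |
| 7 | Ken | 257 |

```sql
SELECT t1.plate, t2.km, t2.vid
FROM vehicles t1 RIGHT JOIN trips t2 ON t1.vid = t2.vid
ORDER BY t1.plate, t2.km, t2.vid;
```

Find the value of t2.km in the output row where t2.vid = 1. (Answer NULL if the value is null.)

RIGHT JOIN keeps every row from `trips`; unmatched rows get NULL for `vehicles`'s columns.
Matching on t1.vid = t2.vid.
- t1 (vid=4) has no partner in t2.
- t1 (vid=6) has no partner in t2.
- t1 (vid=1) pairs with 1 row(s) of t2.
- plus 3 unmatched t2 row(s), each kept with NULL t1 columns.

17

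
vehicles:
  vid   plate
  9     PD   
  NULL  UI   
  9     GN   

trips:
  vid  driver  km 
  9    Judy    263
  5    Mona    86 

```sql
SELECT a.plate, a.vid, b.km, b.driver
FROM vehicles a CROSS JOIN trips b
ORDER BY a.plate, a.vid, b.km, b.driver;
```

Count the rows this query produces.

CROSS JOIN pairs every row of `vehicles` with every row of `trips`: 3 × 2 = 6 rows.

6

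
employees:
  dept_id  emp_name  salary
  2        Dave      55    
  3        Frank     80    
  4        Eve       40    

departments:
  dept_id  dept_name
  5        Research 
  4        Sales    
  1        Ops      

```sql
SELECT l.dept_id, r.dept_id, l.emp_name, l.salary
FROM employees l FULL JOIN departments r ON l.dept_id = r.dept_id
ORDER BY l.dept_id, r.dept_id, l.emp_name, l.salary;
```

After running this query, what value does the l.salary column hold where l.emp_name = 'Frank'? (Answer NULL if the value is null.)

80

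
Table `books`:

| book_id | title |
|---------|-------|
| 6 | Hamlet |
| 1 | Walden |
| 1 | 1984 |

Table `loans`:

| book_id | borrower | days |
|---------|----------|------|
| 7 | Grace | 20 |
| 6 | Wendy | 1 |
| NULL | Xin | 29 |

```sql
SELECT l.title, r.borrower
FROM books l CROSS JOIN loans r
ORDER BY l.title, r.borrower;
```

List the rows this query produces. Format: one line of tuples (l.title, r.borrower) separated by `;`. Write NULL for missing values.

CROSS JOIN pairs every row of `books` with every row of `loans`: 3 × 3 = 9 rows.

(1984, Grace); (1984, Wendy); (1984, Xin); (Hamlet, Grace); (Hamlet, Wendy); (Hamlet, Xin); (Walden, Grace); (Walden, Wendy); (Walden, Xin)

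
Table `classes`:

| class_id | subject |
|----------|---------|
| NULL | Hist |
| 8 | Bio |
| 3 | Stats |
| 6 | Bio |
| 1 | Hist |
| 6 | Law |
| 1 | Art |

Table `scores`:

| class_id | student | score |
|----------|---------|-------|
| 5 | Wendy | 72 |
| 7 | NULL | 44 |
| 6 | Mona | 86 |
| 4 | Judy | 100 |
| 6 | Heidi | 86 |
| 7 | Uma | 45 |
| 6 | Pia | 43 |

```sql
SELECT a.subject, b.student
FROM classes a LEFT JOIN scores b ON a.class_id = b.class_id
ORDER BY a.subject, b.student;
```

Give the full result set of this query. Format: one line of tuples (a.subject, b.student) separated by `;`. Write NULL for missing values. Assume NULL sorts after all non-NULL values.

(Art, NULL); (Bio, Heidi); (Bio, Mona); (Bio, Pia); (Bio, NULL); (Hist, NULL); (Hist, NULL); (Law, Heidi); (Law, Mona); (Law, Pia); (Stats, NULL)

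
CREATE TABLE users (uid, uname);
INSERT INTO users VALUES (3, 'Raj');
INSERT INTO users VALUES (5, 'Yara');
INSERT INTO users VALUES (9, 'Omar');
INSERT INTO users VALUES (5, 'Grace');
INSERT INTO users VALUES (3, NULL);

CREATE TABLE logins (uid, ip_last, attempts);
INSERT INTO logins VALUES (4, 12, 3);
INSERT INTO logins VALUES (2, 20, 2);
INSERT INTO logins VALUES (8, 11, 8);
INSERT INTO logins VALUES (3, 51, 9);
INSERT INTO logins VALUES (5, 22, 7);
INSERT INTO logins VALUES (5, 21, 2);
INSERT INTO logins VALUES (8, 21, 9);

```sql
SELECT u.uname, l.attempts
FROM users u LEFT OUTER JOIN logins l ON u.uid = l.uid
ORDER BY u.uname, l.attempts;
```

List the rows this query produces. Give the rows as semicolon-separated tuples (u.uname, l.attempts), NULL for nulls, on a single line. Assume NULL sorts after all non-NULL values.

LEFT JOIN keeps every row from `users`; unmatched rows get NULL for `logins`'s columns.
Matching on u.uid = l.uid.
- u row (uid=3): matches 1 l row(s) → 1 output row(s).
- u row (uid=5): matches 2 l row(s) → 2 output row(s).
- u row (uid=9): no match → kept, l columns NULL.
- u row (uid=5): matches 2 l row(s) → 2 output row(s).
- u row (uid=3): matches 1 l row(s) → 1 output row(s).
After projecting and ordering:
u.uname | l.attempts
Grace | 2
Grace | 7
Omar | NULL
Raj | 9
Yara | 2
Yara | 7
NULL | 9

(Grace, 2); (Grace, 7); (Omar, NULL); (Raj, 9); (Yara, 2); (Yara, 7); (NULL, 9)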